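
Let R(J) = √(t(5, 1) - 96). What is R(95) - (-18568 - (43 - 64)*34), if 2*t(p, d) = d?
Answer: 17854 + I*√382/2 ≈ 17854.0 + 9.7724*I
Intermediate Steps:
t(p, d) = d/2
R(J) = I*√382/2 (R(J) = √((½)*1 - 96) = √(½ - 96) = √(-191/2) = I*√382/2)
R(95) - (-18568 - (43 - 64)*34) = I*√382/2 - (-18568 - (43 - 64)*34) = I*√382/2 - (-18568 - (-21)*34) = I*√382/2 - (-18568 - 1*(-714)) = I*√382/2 - (-18568 + 714) = I*√382/2 - 1*(-17854) = I*√382/2 + 17854 = 17854 + I*√382/2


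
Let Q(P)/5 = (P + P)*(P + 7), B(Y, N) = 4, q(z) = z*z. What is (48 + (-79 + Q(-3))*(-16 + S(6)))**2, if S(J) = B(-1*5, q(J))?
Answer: 5934096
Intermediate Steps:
q(z) = z**2
S(J) = 4
Q(P) = 10*P*(7 + P) (Q(P) = 5*((P + P)*(P + 7)) = 5*((2*P)*(7 + P)) = 5*(2*P*(7 + P)) = 10*P*(7 + P))
(48 + (-79 + Q(-3))*(-16 + S(6)))**2 = (48 + (-79 + 10*(-3)*(7 - 3))*(-16 + 4))**2 = (48 + (-79 + 10*(-3)*4)*(-12))**2 = (48 + (-79 - 120)*(-12))**2 = (48 - 199*(-12))**2 = (48 + 2388)**2 = 2436**2 = 5934096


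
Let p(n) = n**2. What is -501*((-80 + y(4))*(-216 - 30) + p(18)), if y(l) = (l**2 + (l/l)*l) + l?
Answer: -7064100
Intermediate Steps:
y(l) = l**2 + 2*l (y(l) = (l**2 + 1*l) + l = (l**2 + l) + l = (l + l**2) + l = l**2 + 2*l)
-501*((-80 + y(4))*(-216 - 30) + p(18)) = -501*((-80 + 4*(2 + 4))*(-216 - 30) + 18**2) = -501*((-80 + 4*6)*(-246) + 324) = -501*((-80 + 24)*(-246) + 324) = -501*(-56*(-246) + 324) = -501*(13776 + 324) = -501*14100 = -7064100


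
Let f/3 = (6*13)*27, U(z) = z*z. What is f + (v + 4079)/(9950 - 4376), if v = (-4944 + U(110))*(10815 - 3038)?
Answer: 30290941/1858 ≈ 16303.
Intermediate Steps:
U(z) = z²
v = 55652212 (v = (-4944 + 110²)*(10815 - 3038) = (-4944 + 12100)*7777 = 7156*7777 = 55652212)
f = 6318 (f = 3*((6*13)*27) = 3*(78*27) = 3*2106 = 6318)
f + (v + 4079)/(9950 - 4376) = 6318 + (55652212 + 4079)/(9950 - 4376) = 6318 + 55656291/5574 = 6318 + 55656291*(1/5574) = 6318 + 18552097/1858 = 30290941/1858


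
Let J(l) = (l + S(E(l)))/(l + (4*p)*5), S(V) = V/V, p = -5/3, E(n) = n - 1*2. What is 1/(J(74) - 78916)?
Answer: -122/9627527 ≈ -1.2672e-5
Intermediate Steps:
E(n) = -2 + n (E(n) = n - 2 = -2 + n)
p = -5/3 (p = -5*⅓ = -5/3 ≈ -1.6667)
S(V) = 1
J(l) = (1 + l)/(-100/3 + l) (J(l) = (l + 1)/(l + (4*(-5/3))*5) = (1 + l)/(l - 20/3*5) = (1 + l)/(l - 100/3) = (1 + l)/(-100/3 + l))
1/(J(74) - 78916) = 1/(3*(1 + 74)/(-100 + 3*74) - 78916) = 1/(3*75/(-100 + 222) - 78916) = 1/(3*75/122 - 78916) = 1/(3*(1/122)*75 - 78916) = 1/(225/122 - 78916) = 1/(-9627527/122) = -122/9627527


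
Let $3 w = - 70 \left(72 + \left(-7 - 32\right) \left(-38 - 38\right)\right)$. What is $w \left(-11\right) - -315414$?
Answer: $1094654$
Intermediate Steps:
$w = -70840$ ($w = \frac{\left(-70\right) \left(72 + \left(-7 - 32\right) \left(-38 - 38\right)\right)}{3} = \frac{\left(-70\right) \left(72 - -2964\right)}{3} = \frac{\left(-70\right) \left(72 + 2964\right)}{3} = \frac{\left(-70\right) 3036}{3} = \frac{1}{3} \left(-212520\right) = -70840$)
$w \left(-11\right) - -315414 = \left(-70840\right) \left(-11\right) - -315414 = 779240 + 315414 = 1094654$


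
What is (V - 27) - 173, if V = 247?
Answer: 47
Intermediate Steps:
(V - 27) - 173 = (247 - 27) - 173 = 220 - 173 = 47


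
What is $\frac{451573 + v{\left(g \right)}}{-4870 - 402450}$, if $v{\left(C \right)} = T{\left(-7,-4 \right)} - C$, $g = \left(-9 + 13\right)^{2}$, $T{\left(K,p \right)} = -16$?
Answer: $- \frac{451541}{407320} \approx -1.1086$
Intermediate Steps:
$g = 16$ ($g = 4^{2} = 16$)
$v{\left(C \right)} = -16 - C$
$\frac{451573 + v{\left(g \right)}}{-4870 - 402450} = \frac{451573 - 32}{-4870 - 402450} = \frac{451573 - 32}{-407320} = \left(451573 - 32\right) \left(- \frac{1}{407320}\right) = 451541 \left(- \frac{1}{407320}\right) = - \frac{451541}{407320}$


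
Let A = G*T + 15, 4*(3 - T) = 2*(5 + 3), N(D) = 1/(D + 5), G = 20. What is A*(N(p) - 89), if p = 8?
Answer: 5780/13 ≈ 444.62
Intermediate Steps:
N(D) = 1/(5 + D)
T = -1 (T = 3 - (5 + 3)/2 = 3 - 8/2 = 3 - 1/4*16 = 3 - 4 = -1)
A = -5 (A = 20*(-1) + 15 = -20 + 15 = -5)
A*(N(p) - 89) = -5*(1/(5 + 8) - 89) = -5*(1/13 - 89) = -5*(-1156/13) = 5780/13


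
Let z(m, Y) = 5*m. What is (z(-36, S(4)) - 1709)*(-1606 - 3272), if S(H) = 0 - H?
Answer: 9214542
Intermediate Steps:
S(H) = -H
(z(-36, S(4)) - 1709)*(-1606 - 3272) = (5*(-36) - 1709)*(-1606 - 3272) = (-180 - 1709)*(-4878) = -1889*(-4878) = 9214542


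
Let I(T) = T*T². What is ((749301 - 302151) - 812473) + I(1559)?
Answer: 3788754556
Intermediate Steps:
I(T) = T³
((749301 - 302151) - 812473) + I(1559) = ((749301 - 302151) - 812473) + 1559³ = (447150 - 812473) + 3789119879 = -365323 + 3789119879 = 3788754556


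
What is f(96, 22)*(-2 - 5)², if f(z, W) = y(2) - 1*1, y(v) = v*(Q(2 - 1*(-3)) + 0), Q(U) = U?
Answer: 441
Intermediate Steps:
y(v) = 5*v (y(v) = v*((2 - 1*(-3)) + 0) = v*((2 + 3) + 0) = v*(5 + 0) = v*5 = 5*v)
f(z, W) = 9 (f(z, W) = 5*2 - 1*1 = 10 - 1 = 9)
f(96, 22)*(-2 - 5)² = 9*(-2 - 5)² = 9*(-7)² = 9*49 = 441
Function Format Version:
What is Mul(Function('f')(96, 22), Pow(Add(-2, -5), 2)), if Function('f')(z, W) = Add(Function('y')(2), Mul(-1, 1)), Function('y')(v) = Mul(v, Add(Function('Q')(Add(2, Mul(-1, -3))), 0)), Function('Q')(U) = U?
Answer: 441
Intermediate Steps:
Function('y')(v) = Mul(5, v) (Function('y')(v) = Mul(v, Add(Add(2, Mul(-1, -3)), 0)) = Mul(v, Add(Add(2, 3), 0)) = Mul(v, Add(5, 0)) = Mul(v, 5) = Mul(5, v))
Function('f')(z, W) = 9 (Function('f')(z, W) = Add(Mul(5, 2), Mul(-1, 1)) = Add(10, -1) = 9)
Mul(Function('f')(96, 22), Pow(Add(-2, -5), 2)) = Mul(9, Pow(Add(-2, -5), 2)) = Mul(9, Pow(-7, 2)) = Mul(9, 49) = 441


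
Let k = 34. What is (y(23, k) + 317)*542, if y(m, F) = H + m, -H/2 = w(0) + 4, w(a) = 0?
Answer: 179944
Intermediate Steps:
H = -8 (H = -2*(0 + 4) = -2*4 = -8)
y(m, F) = -8 + m
(y(23, k) + 317)*542 = ((-8 + 23) + 317)*542 = (15 + 317)*542 = 332*542 = 179944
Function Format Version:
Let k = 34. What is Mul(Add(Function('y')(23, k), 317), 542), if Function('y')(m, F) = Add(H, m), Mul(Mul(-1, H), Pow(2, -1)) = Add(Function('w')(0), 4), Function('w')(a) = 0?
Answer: 179944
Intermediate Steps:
H = -8 (H = Mul(-2, Add(0, 4)) = Mul(-2, 4) = -8)
Function('y')(m, F) = Add(-8, m)
Mul(Add(Function('y')(23, k), 317), 542) = Mul(Add(Add(-8, 23), 317), 542) = Mul(Add(15, 317), 542) = Mul(332, 542) = 179944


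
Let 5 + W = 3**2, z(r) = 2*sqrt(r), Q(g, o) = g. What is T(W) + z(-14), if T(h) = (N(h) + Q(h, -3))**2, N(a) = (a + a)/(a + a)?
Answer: 25 + 2*I*sqrt(14) ≈ 25.0 + 7.4833*I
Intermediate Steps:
N(a) = 1 (N(a) = (2*a)/((2*a)) = (2*a)*(1/(2*a)) = 1)
W = 4 (W = -5 + 3**2 = -5 + 9 = 4)
T(h) = (1 + h)**2
T(W) + z(-14) = (1 + 4)**2 + 2*sqrt(-14) = 5**2 + 2*(I*sqrt(14)) = 25 + 2*I*sqrt(14)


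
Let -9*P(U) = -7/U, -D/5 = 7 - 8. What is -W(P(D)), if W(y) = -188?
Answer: 188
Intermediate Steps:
D = 5 (D = -5*(7 - 8) = -5*(-1) = 5)
P(U) = 7/(9*U) (P(U) = -(-7)/(9*U) = 7/(9*U))
-W(P(D)) = -1*(-188) = 188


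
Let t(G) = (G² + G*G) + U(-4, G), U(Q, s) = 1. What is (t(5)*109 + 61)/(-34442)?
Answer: -2810/17221 ≈ -0.16317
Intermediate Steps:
t(G) = 1 + 2*G² (t(G) = (G² + G*G) + 1 = (G² + G²) + 1 = 2*G² + 1 = 1 + 2*G²)
(t(5)*109 + 61)/(-34442) = ((1 + 2*5²)*109 + 61)/(-34442) = ((1 + 2*25)*109 + 61)*(-1/34442) = ((1 + 50)*109 + 61)*(-1/34442) = (51*109 + 61)*(-1/34442) = (5559 + 61)*(-1/34442) = 5620*(-1/34442) = -2810/17221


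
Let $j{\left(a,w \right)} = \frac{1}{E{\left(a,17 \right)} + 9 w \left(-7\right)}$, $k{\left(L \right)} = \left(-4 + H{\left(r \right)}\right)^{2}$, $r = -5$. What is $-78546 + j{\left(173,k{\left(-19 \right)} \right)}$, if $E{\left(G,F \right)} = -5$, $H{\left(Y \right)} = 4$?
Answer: $- \frac{392731}{5} \approx -78546.0$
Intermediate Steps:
$k{\left(L \right)} = 0$ ($k{\left(L \right)} = \left(-4 + 4\right)^{2} = 0^{2} = 0$)
$j{\left(a,w \right)} = \frac{1}{-5 - 63 w}$ ($j{\left(a,w \right)} = \frac{1}{-5 + 9 w \left(-7\right)} = \frac{1}{-5 - 63 w}$)
$-78546 + j{\left(173,k{\left(-19 \right)} \right)} = -78546 - \frac{1}{5 + 63 \cdot 0} = -78546 - \frac{1}{5 + 0} = -78546 - \frac{1}{5} = - \frac{392731}{5}$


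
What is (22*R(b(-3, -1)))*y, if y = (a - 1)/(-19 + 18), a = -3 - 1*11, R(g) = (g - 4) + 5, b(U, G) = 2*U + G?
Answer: -1980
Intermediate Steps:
b(U, G) = G + 2*U
R(g) = 1 + g (R(g) = (-4 + g) + 5 = 1 + g)
a = -14 (a = -3 - 11 = -14)
y = 15 (y = (-14 - 1)/(-19 + 18) = -15/(-1) = -15*(-1) = 15)
(22*R(b(-3, -1)))*y = (22*(1 + (-1 + 2*(-3))))*15 = (22*(1 + (-1 - 6)))*15 = (22*(1 - 7))*15 = (22*(-6))*15 = -132*15 = -1980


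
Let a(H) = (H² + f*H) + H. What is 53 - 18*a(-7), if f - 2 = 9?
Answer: 683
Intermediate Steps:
f = 11 (f = 2 + 9 = 11)
a(H) = H² + 12*H (a(H) = (H² + 11*H) + H = H² + 12*H)
53 - 18*a(-7) = 53 - (-126)*(12 - 7) = 53 - (-126)*5 = 53 - 18*(-35) = 53 + 630 = 683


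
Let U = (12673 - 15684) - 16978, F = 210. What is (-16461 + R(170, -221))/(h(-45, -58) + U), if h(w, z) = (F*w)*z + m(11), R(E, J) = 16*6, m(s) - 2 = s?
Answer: -16365/528124 ≈ -0.030987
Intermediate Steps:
m(s) = 2 + s
R(E, J) = 96
U = -19989 (U = -3011 - 16978 = -19989)
h(w, z) = 13 + 210*w*z (h(w, z) = (210*w)*z + (2 + 11) = 210*w*z + 13 = 13 + 210*w*z)
(-16461 + R(170, -221))/(h(-45, -58) + U) = (-16461 + 96)/((13 + 210*(-45)*(-58)) - 19989) = -16365/((13 + 548100) - 19989) = -16365/(548113 - 19989) = -16365/528124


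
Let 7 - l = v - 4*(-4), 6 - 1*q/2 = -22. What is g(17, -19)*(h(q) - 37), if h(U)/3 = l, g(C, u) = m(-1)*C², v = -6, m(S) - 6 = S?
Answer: -66470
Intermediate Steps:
q = 56 (q = 12 - 2*(-22) = 12 + 44 = 56)
m(S) = 6 + S
l = -3 (l = 7 - (-6 - 4*(-4)) = 7 - (-6 - 1*(-16)) = 7 - (-6 + 16) = 7 - 1*10 = 7 - 10 = -3)
g(C, u) = 5*C² (g(C, u) = (6 - 1)*C² = 5*C²)
h(U) = -9 (h(U) = 3*(-3) = -9)
g(17, -19)*(h(q) - 37) = (5*17²)*(-9 - 37) = (5*289)*(-46) = 1445*(-46) = -66470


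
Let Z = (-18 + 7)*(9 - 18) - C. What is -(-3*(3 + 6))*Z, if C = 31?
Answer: 1836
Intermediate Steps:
Z = 68 (Z = (-18 + 7)*(9 - 18) - 1*31 = -11*(-9) - 31 = 99 - 31 = 68)
-(-3*(3 + 6))*Z = -(-3*(3 + 6))*68 = -(-3*9)*68 = -(-27)*68 = -1*(-1836) = 1836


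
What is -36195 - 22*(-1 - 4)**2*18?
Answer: -46095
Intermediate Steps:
-36195 - 22*(-1 - 4)**2*18 = -36195 - 22*(-5)**2*18 = -36195 - 22*25*18 = -36195 - 550*18 = -36195 - 1*9900 = -36195 - 9900 = -46095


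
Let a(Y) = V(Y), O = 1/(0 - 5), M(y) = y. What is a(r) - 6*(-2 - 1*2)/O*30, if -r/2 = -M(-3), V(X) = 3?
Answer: -3597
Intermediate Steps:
r = -6 (r = -(-2)*(-3) = -2*3 = -6)
O = -⅕ (O = 1/(-5) = -⅕ ≈ -0.20000)
a(Y) = 3
a(r) - 6*(-2 - 1*2)/O*30 = 3 - 6*(-2 - 1*2)/(-⅕)*30 = 3 - 6*(-2 - 2)*(-5)*30 = 3 - (-24)*(-5)*30 = 3 - 6*20*30 = 3 - 120*30 = 3 - 3600 = -3597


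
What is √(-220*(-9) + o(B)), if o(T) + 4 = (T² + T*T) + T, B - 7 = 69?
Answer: 2*√3401 ≈ 116.64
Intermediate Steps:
B = 76 (B = 7 + 69 = 76)
o(T) = -4 + T + 2*T² (o(T) = -4 + ((T² + T*T) + T) = -4 + ((T² + T²) + T) = -4 + (2*T² + T) = -4 + (T + 2*T²) = -4 + T + 2*T²)
√(-220*(-9) + o(B)) = √(-220*(-9) + (-4 + 76 + 2*76²)) = √(1980 + (-4 + 76 + 2*5776)) = √(1980 + (-4 + 76 + 11552)) = √(1980 + 11624) = √13604 = 2*√3401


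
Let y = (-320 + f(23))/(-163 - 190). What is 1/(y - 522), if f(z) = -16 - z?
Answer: -353/183907 ≈ -0.0019194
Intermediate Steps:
y = 359/353 (y = (-320 + (-16 - 1*23))/(-163 - 190) = (-320 + (-16 - 23))/(-353) = (-320 - 39)*(-1/353) = -359*(-1/353) = 359/353 ≈ 1.0170)
1/(y - 522) = 1/(359/353 - 522) = 1/(-183907/353) = -353/183907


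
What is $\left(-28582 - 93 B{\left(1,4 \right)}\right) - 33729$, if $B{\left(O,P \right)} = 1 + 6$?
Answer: $-62962$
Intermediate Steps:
$B{\left(O,P \right)} = 7$
$\left(-28582 - 93 B{\left(1,4 \right)}\right) - 33729 = \left(-28582 - 651\right) - 33729 = -29233 - 33729 = -62962$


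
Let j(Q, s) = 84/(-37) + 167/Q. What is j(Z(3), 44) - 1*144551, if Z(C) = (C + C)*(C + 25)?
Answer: -898536949/6216 ≈ -1.4455e+5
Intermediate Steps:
Z(C) = 2*C*(25 + C) (Z(C) = (2*C)*(25 + C) = 2*C*(25 + C))
j(Q, s) = -84/37 + 167/Q (j(Q, s) = 84*(-1/37) + 167/Q = -84/37 + 167/Q)
j(Z(3), 44) - 1*144551 = (-84/37 + 167/((2*3*(25 + 3)))) - 1*144551 = (-84/37 + 167/((2*3*28))) - 144551 = (-84/37 + 167/168) - 144551 = -7933/6216 - 144551 = -898536949/6216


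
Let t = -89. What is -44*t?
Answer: 3916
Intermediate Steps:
-44*t = -44*(-89) = 3916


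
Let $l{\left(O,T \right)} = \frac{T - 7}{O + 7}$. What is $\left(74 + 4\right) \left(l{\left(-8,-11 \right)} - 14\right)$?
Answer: $312$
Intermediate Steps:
$l{\left(O,T \right)} = \frac{-7 + T}{7 + O}$
$\left(74 + 4\right) \left(l{\left(-8,-11 \right)} - 14\right) = \left(74 + 4\right) \left(\frac{-7 - 11}{7 - 8} - 14\right) = 78 \left(\frac{1}{-1} \left(-18\right) - 14\right) = 78 \left(\left(-1\right) \left(-18\right) - 14\right) = 78 \left(18 - 14\right) = 78 \cdot 4 = 312$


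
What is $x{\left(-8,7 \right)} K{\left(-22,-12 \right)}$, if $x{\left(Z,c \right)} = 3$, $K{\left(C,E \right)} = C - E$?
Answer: $-30$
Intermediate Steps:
$x{\left(-8,7 \right)} K{\left(-22,-12 \right)} = 3 \left(-22 - -12\right) = 3 \left(-22 + 12\right) = 3 \left(-10\right) = -30$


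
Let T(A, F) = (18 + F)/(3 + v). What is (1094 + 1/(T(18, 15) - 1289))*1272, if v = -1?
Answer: 3541538016/2545 ≈ 1.3916e+6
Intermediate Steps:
T(A, F) = 9 + F/2 (T(A, F) = (18 + F)/(3 - 1) = (18 + F)/2 = (18 + F)*(½) = 9 + F/2)
(1094 + 1/(T(18, 15) - 1289))*1272 = (1094 + 1/((9 + (½)*15) - 1289))*1272 = (1094 + 1/((9 + 15/2) - 1289))*1272 = (1094 + 1/(33/2 - 1289))*1272 = (1094 + 1/(-2545/2))*1272 = (1094 - 2/2545)*1272 = (2784228/2545)*1272 = 3541538016/2545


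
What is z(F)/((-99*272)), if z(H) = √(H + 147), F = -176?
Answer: -I*√29/26928 ≈ -0.00019998*I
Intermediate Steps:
z(H) = √(147 + H)
z(F)/((-99*272)) = √(147 - 176)/((-99*272)) = √(-29)/(-26928) = (I*√29)*(-1/26928) = -I*√29/26928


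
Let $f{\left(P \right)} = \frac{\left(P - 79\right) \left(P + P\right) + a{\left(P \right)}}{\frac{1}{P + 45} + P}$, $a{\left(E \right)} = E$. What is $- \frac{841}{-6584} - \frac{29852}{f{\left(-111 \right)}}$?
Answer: $\frac{721212229325}{9140415768} \approx 78.904$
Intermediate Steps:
$f{\left(P \right)} = \frac{P + 2 P \left(-79 + P\right)}{P + \frac{1}{45 + P}}$ ($f{\left(P \right)} = \frac{\left(P - 79\right) \left(P + P\right) + P}{\frac{1}{P + 45} + P} = \frac{\left(-79 + P\right) 2 P + P}{\frac{1}{45 + P} + P} = \frac{2 P \left(-79 + P\right) + P}{P + \frac{1}{45 + P}} = \frac{P + 2 P \left(-79 + P\right)}{P + \frac{1}{45 + P}}$)
$- \frac{841}{-6584} - \frac{29852}{f{\left(-111 \right)}} = - \frac{841}{-6584} - \frac{29852}{\left(-111\right) \frac{1}{1 + \left(-111\right)^{2} + 45 \left(-111\right)} \left(-7065 - -7437 + 2 \left(-111\right)^{2}\right)} = \left(-841\right) \left(- \frac{1}{6584}\right) - \frac{29852}{\left(-111\right) \frac{1}{1 + 12321 - 4995} \left(-7065 + 7437 + 2 \cdot 12321\right)} = \frac{841}{6584} - \frac{29852}{\left(-111\right) \frac{1}{7327} \left(-7065 + 7437 + 24642\right)} = \frac{841}{6584} - \frac{29852}{\left(-111\right) \frac{1}{7327} \cdot 25014} = \frac{841}{6584} - \frac{29852}{- \frac{2776554}{7327}} = \frac{841}{6584} - - \frac{109362802}{1388277} = \frac{841}{6584} + \frac{109362802}{1388277} = \frac{721212229325}{9140415768}$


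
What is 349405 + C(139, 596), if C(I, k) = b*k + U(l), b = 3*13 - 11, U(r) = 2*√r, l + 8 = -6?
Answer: 366093 + 2*I*√14 ≈ 3.6609e+5 + 7.4833*I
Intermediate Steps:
l = -14 (l = -8 - 6 = -14)
b = 28 (b = 39 - 11 = 28)
C(I, k) = 28*k + 2*I*√14 (C(I, k) = 28*k + 2*√(-14) = 28*k + 2*(I*√14) = 28*k + 2*I*√14)
349405 + C(139, 596) = 349405 + (28*596 + 2*I*√14) = 349405 + (16688 + 2*I*√14) = 366093 + 2*I*√14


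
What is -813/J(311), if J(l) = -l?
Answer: 813/311 ≈ 2.6141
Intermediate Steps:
-813/J(311) = -813/((-1*311)) = -813/(-311) = -813*(-1/311) = 813/311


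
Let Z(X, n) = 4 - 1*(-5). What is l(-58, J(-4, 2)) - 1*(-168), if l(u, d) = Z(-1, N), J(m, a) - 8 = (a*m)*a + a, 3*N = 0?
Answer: 177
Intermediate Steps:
N = 0 (N = (⅓)*0 = 0)
Z(X, n) = 9 (Z(X, n) = 4 + 5 = 9)
J(m, a) = 8 + a + m*a² (J(m, a) = 8 + ((a*m)*a + a) = 8 + (m*a² + a) = 8 + (a + m*a²) = 8 + a + m*a²)
l(u, d) = 9
l(-58, J(-4, 2)) - 1*(-168) = 9 - 1*(-168) = 9 + 168 = 177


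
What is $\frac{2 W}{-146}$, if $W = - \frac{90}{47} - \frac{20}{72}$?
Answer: $\frac{1855}{61758} \approx 0.030037$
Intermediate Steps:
$W = - \frac{1855}{846}$ ($W = \left(-90\right) \frac{1}{47} - \frac{5}{18} = - \frac{90}{47} - \frac{5}{18} = - \frac{1855}{846} \approx -2.1927$)
$\frac{2 W}{-146} = \frac{2 \left(- \frac{1855}{846}\right)}{-146} = \left(- \frac{1855}{423}\right) \left(- \frac{1}{146}\right) = \frac{1855}{61758}$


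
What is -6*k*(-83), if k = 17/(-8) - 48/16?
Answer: -10209/4 ≈ -2552.3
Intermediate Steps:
k = -41/8 (k = 17*(-1/8) - 48*1/16 = -17/8 - 3 = -41/8 ≈ -5.1250)
-6*k*(-83) = -6*(-41/8)*(-83) = (123/4)*(-83) = -10209/4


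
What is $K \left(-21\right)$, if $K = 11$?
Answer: $-231$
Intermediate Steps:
$K \left(-21\right) = 11 \left(-21\right) = -231$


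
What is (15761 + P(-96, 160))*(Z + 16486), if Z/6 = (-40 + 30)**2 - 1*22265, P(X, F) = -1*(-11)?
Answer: -1837501088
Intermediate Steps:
P(X, F) = 11
Z = -132990 (Z = 6*((-40 + 30)**2 - 1*22265) = 6*((-10)**2 - 22265) = 6*(100 - 22265) = 6*(-22165) = -132990)
(15761 + P(-96, 160))*(Z + 16486) = (15761 + 11)*(-132990 + 16486) = 15772*(-116504) = -1837501088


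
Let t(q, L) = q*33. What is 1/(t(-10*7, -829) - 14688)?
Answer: -1/16998 ≈ -5.8830e-5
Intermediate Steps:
t(q, L) = 33*q
1/(t(-10*7, -829) - 14688) = 1/(33*(-10*7) - 14688) = 1/(33*(-70) - 14688) = 1/(-2310 - 14688) = 1/(-16998) = -1/16998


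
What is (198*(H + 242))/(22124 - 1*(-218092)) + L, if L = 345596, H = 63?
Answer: 13836291521/40036 ≈ 3.4560e+5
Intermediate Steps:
(198*(H + 242))/(22124 - 1*(-218092)) + L = (198*(63 + 242))/(22124 - 1*(-218092)) + 345596 = (198*305)/(22124 + 218092) + 345596 = 60390/240216 + 345596 = 60390*(1/240216) + 345596 = 10065/40036 + 345596 = 13836291521/40036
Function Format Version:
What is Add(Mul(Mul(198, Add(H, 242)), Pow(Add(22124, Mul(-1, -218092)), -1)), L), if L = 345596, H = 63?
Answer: Rational(13836291521, 40036) ≈ 3.4560e+5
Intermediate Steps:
Add(Mul(Mul(198, Add(H, 242)), Pow(Add(22124, Mul(-1, -218092)), -1)), L) = Add(Mul(Mul(198, Add(63, 242)), Pow(Add(22124, Mul(-1, -218092)), -1)), 345596) = Add(Mul(Mul(198, 305), Pow(Add(22124, 218092), -1)), 345596) = Add(Mul(60390, Pow(240216, -1)), 345596) = Add(Mul(60390, Rational(1, 240216)), 345596) = Add(Rational(10065, 40036), 345596) = Rational(13836291521, 40036)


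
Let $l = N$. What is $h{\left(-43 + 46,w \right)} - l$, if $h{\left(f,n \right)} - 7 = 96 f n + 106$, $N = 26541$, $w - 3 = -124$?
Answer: $-61276$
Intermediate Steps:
$w = -121$ ($w = 3 - 124 = -121$)
$l = 26541$
$h{\left(f,n \right)} = 113 + 96 f n$ ($h{\left(f,n \right)} = 7 + \left(96 f n + 106\right) = 7 + \left(106 + 96 f n\right) = 113 + 96 f n$)
$h{\left(-43 + 46,w \right)} - l = \left(113 + 96 \left(-43 + 46\right) \left(-121\right)\right) - 26541 = \left(113 + 96 \cdot 3 \left(-121\right)\right) - 26541 = \left(113 - 34848\right) - 26541 = -34735 - 26541 = -61276$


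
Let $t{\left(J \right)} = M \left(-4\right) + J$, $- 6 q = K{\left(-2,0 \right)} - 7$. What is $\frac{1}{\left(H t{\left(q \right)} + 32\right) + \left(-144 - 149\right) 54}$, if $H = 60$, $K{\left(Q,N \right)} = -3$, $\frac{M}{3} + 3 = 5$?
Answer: $- \frac{1}{17130} \approx -5.8377 \cdot 10^{-5}$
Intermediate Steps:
$M = 6$ ($M = -9 + 3 \cdot 5 = -9 + 15 = 6$)
$q = \frac{5}{3}$ ($q = - \frac{-3 - 7}{6} = \left(- \frac{1}{6}\right) \left(-10\right) = \frac{5}{3} \approx 1.6667$)
$t{\left(J \right)} = -24 + J$ ($t{\left(J \right)} = 6 \left(-4\right) + J = -24 + J$)
$\frac{1}{\left(H t{\left(q \right)} + 32\right) + \left(-144 - 149\right) 54} = \frac{1}{\left(60 \left(-24 + \frac{5}{3}\right) + 32\right) + \left(-144 - 149\right) 54} = \frac{1}{\left(60 \left(- \frac{67}{3}\right) + 32\right) - 15822} = \frac{1}{\left(-1340 + 32\right) - 15822} = \frac{1}{-1308 - 15822} = \frac{1}{-17130} = - \frac{1}{17130}$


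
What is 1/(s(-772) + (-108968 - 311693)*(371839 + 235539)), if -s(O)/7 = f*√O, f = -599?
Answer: -127750118429/32640185517253837218196 - 4193*I*√193/32640185517253837218196 ≈ -3.9139e-12 - 1.7846e-18*I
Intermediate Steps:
s(O) = 4193*√O (s(O) = -(-4193)*√O = 4193*√O)
1/(s(-772) + (-108968 - 311693)*(371839 + 235539)) = 1/(4193*√(-772) + (-108968 - 311693)*(371839 + 235539)) = 1/(4193*(2*I*√193) - 420661*607378) = 1/(8386*I*√193 - 255500236858) = 1/(-255500236858 + 8386*I*√193)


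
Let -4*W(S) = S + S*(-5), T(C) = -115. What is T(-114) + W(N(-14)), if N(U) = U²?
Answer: 81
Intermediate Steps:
W(S) = S (W(S) = -(S + S*(-5))/4 = -(S - 5*S)/4 = -(-1)*S = S)
T(-114) + W(N(-14)) = -115 + (-14)² = -115 + 196 = 81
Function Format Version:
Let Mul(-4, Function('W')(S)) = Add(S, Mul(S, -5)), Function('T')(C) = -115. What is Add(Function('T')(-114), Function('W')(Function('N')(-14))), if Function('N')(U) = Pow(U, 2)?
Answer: 81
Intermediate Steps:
Function('W')(S) = S (Function('W')(S) = Mul(Rational(-1, 4), Add(S, Mul(S, -5))) = Mul(Rational(-1, 4), Add(S, Mul(-5, S))) = Mul(Rational(-1, 4), Mul(-4, S)) = S)
Add(Function('T')(-114), Function('W')(Function('N')(-14))) = Add(-115, Pow(-14, 2)) = Add(-115, 196) = 81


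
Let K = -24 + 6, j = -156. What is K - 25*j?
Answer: 3882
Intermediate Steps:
K = -18
K - 25*j = -18 - 25*(-156) = -18 + 3900 = 3882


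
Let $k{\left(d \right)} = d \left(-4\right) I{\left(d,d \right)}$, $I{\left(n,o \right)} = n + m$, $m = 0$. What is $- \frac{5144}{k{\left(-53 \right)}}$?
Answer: $\frac{1286}{2809} \approx 0.45781$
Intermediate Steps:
$I{\left(n,o \right)} = n$ ($I{\left(n,o \right)} = n + 0 = n$)
$k{\left(d \right)} = - 4 d^{2}$ ($k{\left(d \right)} = d \left(-4\right) d = - 4 d d = - 4 d^{2}$)
$- \frac{5144}{k{\left(-53 \right)}} = - \frac{5144}{\left(-4\right) \left(-53\right)^{2}} = - \frac{5144}{\left(-4\right) 2809} = - \frac{5144}{-11236} = \left(-5144\right) \left(- \frac{1}{11236}\right) = \frac{1286}{2809}$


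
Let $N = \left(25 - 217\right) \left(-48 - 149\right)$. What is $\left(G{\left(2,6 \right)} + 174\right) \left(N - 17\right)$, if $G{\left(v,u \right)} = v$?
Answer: $6654032$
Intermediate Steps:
$N = 37824$ ($N = \left(-192\right) \left(-197\right) = 37824$)
$\left(G{\left(2,6 \right)} + 174\right) \left(N - 17\right) = \left(2 + 174\right) \left(37824 - 17\right) = 176 \cdot 37807 = 6654032$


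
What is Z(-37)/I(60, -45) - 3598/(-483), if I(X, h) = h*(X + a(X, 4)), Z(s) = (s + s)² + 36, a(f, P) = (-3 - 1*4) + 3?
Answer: 38123/7245 ≈ 5.2620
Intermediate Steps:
a(f, P) = -4 (a(f, P) = (-3 - 4) + 3 = -7 + 3 = -4)
Z(s) = 36 + 4*s² (Z(s) = (2*s)² + 36 = 4*s² + 36 = 36 + 4*s²)
I(X, h) = h*(-4 + X) (I(X, h) = h*(X - 4) = h*(-4 + X))
Z(-37)/I(60, -45) - 3598/(-483) = (36 + 4*(-37)²)/((-45*(-4 + 60))) - 3598/(-483) = (36 + 4*1369)/((-45*56)) - 3598*(-1/483) = (36 + 5476)/(-2520) + 514/69 = 5512*(-1/2520) + 514/69 = -689/315 + 514/69 = 38123/7245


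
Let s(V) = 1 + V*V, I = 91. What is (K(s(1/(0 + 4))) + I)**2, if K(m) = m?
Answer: 2169729/256 ≈ 8475.5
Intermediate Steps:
s(V) = 1 + V**2
(K(s(1/(0 + 4))) + I)**2 = ((1 + (1/(0 + 4))**2) + 91)**2 = ((1 + (1/4)**2) + 91)**2 = ((1 + 1/16) + 91)**2 = (17/16 + 91)**2 = (1473/16)**2 = 2169729/256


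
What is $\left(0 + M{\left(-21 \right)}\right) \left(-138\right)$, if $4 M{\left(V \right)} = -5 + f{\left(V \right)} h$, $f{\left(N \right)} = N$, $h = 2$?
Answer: $\frac{3243}{2} \approx 1621.5$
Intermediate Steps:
$M{\left(V \right)} = - \frac{5}{4} + \frac{V}{2}$ ($M{\left(V \right)} = \frac{-5 + V 2}{4} = \frac{-5 + 2 V}{4} = - \frac{5}{4} + \frac{V}{2}$)
$\left(0 + M{\left(-21 \right)}\right) \left(-138\right) = \left(0 + \left(- \frac{5}{4} + \frac{1}{2} \left(-21\right)\right)\right) \left(-138\right) = \left(0 - \frac{47}{4}\right) \left(-138\right) = \left(- \frac{47}{4}\right) \left(-138\right) = \frac{3243}{2}$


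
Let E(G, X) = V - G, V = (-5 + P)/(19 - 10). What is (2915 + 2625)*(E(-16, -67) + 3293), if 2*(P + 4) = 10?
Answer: 164964580/9 ≈ 1.8329e+7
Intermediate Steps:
P = 1 (P = -4 + (½)*10 = -4 + 5 = 1)
V = -4/9 (V = (-5 + 1)/(19 - 10) = -4/9 ≈ -0.44444)
E(G, X) = -4/9 - G
(2915 + 2625)*(E(-16, -67) + 3293) = (2915 + 2625)*((-4/9 - 1*(-16)) + 3293) = 5540*((-4/9 + 16) + 3293) = 5540*(140/9 + 3293) = 5540*(29777/9) = 164964580/9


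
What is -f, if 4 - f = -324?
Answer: -328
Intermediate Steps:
f = 328 (f = 4 - 1*(-324) = 4 + 324 = 328)
-f = -1*328 = -328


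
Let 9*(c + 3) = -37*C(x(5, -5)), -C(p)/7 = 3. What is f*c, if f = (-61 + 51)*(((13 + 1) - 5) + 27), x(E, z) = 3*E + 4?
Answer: -30000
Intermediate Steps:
x(E, z) = 4 + 3*E
C(p) = -21 (C(p) = -7*3 = -21)
c = 250/3 (c = -3 + (-37*(-21))/9 = -3 + (1/9)*777 = -3 + 259/3 = 250/3 ≈ 83.333)
f = -360 (f = -10*((14 - 5) + 27) = -10*(9 + 27) = -10*36 = -360)
f*c = -360*250/3 = -30000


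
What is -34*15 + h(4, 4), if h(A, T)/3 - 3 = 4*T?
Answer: -453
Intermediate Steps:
h(A, T) = 9 + 12*T (h(A, T) = 9 + 3*(4*T) = 9 + 12*T)
-34*15 + h(4, 4) = -34*15 + (9 + 12*4) = -510 + (9 + 48) = -510 + 57 = -453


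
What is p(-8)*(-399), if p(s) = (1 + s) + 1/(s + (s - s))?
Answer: 22743/8 ≈ 2842.9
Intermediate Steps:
p(s) = 1 + s + 1/s (p(s) = (1 + s) + 1/(s + 0) = (1 + s) + 1/s = 1 + s + 1/s)
p(-8)*(-399) = (1 - 8 + 1/(-8))*(-399) = (1 - 8 - ⅛)*(-399) = -57/8*(-399) = 22743/8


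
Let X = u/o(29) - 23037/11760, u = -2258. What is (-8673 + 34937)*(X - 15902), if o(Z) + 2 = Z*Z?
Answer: -3505109274667/8390 ≈ -4.1777e+8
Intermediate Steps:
o(Z) = -2 + Z**2 (o(Z) = -2 + Z*Z = -2 + Z**2)
X = -2184863/469840 (X = -2258/(-2 + 29**2) - 23037/11760 = -2258/(-2 + 841) - 23037*1/11760 = -2258/839 - 1097/560 = -2184863/469840 ≈ -4.6502)
(-8673 + 34937)*(X - 15902) = (-8673 + 34937)*(-2184863/469840 - 15902) = 26264*(-7473580543/469840) = -3505109274667/8390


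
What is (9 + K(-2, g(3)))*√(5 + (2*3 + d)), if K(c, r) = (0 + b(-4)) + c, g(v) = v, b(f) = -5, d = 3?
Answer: 2*√14 ≈ 7.4833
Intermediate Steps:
K(c, r) = -5 + c (K(c, r) = (0 - 5) + c = -5 + c)
(9 + K(-2, g(3)))*√(5 + (2*3 + d)) = (9 + (-5 - 2))*√(5 + (2*3 + 3)) = (9 - 7)*√(5 + (6 + 3)) = 2*√(5 + 9) = 2*√14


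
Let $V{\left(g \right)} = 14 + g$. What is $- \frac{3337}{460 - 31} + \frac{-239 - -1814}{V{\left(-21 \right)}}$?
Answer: $- \frac{99862}{429} \approx -232.78$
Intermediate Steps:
$- \frac{3337}{460 - 31} + \frac{-239 - -1814}{V{\left(-21 \right)}} = - \frac{3337}{460 - 31} + \frac{-239 - -1814}{14 - 21} = - \frac{3337}{460 - 31} + \frac{-239 + 1814}{-7} = - \frac{3337}{429} + 1575 \left(- \frac{1}{7}\right) = \left(-3337\right) \frac{1}{429} - 225 = - \frac{3337}{429} - 225 = - \frac{99862}{429}$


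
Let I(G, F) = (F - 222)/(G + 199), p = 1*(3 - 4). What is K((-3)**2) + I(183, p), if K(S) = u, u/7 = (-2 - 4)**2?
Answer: 96041/382 ≈ 251.42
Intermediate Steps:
u = 252 (u = 7*(-2 - 4)**2 = 7*(-6)**2 = 7*36 = 252)
K(S) = 252
p = -1 (p = 1*(-1) = -1)
I(G, F) = (-222 + F)/(199 + G)
K((-3)**2) + I(183, p) = 252 + (-222 - 1)/(199 + 183) = 252 - 223/382 = 96041/382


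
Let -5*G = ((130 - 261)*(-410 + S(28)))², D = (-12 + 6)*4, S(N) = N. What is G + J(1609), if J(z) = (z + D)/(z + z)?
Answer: -8058521268627/16090 ≈ -5.0084e+8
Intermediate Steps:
D = -24 (D = -6*4 = -24)
J(z) = (-24 + z)/(2*z) (J(z) = (z - 24)/(z + z) = (-24 + z)/((2*z)) = (-24 + z)*(1/(2*z)) = (-24 + z)/(2*z))
G = -2504201764/5 (G = -(-410 + 28)²*(130 - 261)²/5 = -(-131*(-382))²/5 = -⅕*50042² = -⅕*2504201764 = -2504201764/5 ≈ -5.0084e+8)
G + J(1609) = -2504201764/5 + (½)*(-24 + 1609)/1609 = -2504201764/5 + (½)*(1/1609)*1585 = -2504201764/5 + 1585/3218 = -8058521268627/16090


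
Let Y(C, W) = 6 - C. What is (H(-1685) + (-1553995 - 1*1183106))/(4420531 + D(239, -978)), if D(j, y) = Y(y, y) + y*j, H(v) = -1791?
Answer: -2738892/4187773 ≈ -0.65402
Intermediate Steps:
D(j, y) = 6 - y + j*y (D(j, y) = (6 - y) + y*j = (6 - y) + j*y = 6 - y + j*y)
(H(-1685) + (-1553995 - 1*1183106))/(4420531 + D(239, -978)) = (-1791 + (-1553995 - 1*1183106))/(4420531 + (6 - 1*(-978) + 239*(-978))) = (-1791 + (-1553995 - 1183106))/(4420531 + (6 + 978 - 233742)) = (-1791 - 2737101)/(4420531 - 232758) = -2738892/4187773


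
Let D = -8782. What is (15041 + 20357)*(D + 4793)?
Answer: -141202622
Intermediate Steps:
(15041 + 20357)*(D + 4793) = (15041 + 20357)*(-8782 + 4793) = 35398*(-3989) = -141202622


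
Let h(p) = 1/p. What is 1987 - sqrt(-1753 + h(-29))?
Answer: 1987 - I*sqrt(1474302)/29 ≈ 1987.0 - 41.869*I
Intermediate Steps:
1987 - sqrt(-1753 + h(-29)) = 1987 - sqrt(-1753 + 1/(-29)) = 1987 - sqrt(-1753 - 1/29) = 1987 - sqrt(-50838/29) = 1987 - I*sqrt(1474302)/29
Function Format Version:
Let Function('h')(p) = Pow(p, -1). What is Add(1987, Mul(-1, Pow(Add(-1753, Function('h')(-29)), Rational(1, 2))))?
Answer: Add(1987, Mul(Rational(-1, 29), I, Pow(1474302, Rational(1, 2)))) ≈ Add(1987.0, Mul(-41.869, I))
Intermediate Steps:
Add(1987, Mul(-1, Pow(Add(-1753, Function('h')(-29)), Rational(1, 2)))) = Add(1987, Mul(-1, Pow(Add(-1753, Pow(-29, -1)), Rational(1, 2)))) = Add(1987, Mul(-1, Pow(Add(-1753, Rational(-1, 29)), Rational(1, 2)))) = Add(1987, Mul(-1, Pow(Rational(-50838, 29), Rational(1, 2)))) = Add(1987, Mul(-1, Mul(Rational(1, 29), I, Pow(1474302, Rational(1, 2))))) = Add(1987, Mul(Rational(-1, 29), I, Pow(1474302, Rational(1, 2))))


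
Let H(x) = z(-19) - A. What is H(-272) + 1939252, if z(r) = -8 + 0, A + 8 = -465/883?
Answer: 1712359981/883 ≈ 1.9393e+6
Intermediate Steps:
A = -7529/883 (A = -8 - 465/883 = -7529/883 ≈ -8.5266)
z(r) = -8
H(x) = 465/883 (H(x) = -8 - 1*(-7529/883) = -8 + 7529/883 = 465/883)
H(-272) + 1939252 = 465/883 + 1939252 = 1712359981/883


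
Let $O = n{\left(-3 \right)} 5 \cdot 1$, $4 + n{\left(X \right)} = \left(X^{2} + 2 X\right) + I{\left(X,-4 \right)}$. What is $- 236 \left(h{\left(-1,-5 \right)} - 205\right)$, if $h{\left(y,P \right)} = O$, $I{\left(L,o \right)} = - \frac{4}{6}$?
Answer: $\frac{151040}{3} \approx 50347.0$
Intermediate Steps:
$I{\left(L,o \right)} = - \frac{2}{3}$ ($I{\left(L,o \right)} = \left(-4\right) \frac{1}{6} = - \frac{2}{3}$)
$n{\left(X \right)} = - \frac{14}{3} + X^{2} + 2 X$ ($n{\left(X \right)} = -4 - \left(\frac{2}{3} - X^{2} - 2 X\right) = -4 + \left(- \frac{2}{3} + X^{2} + 2 X\right) = - \frac{14}{3} + X^{2} + 2 X$)
$O = - \frac{25}{3}$ ($O = \left(- \frac{14}{3} + \left(-3\right)^{2} + 2 \left(-3\right)\right) 5 \cdot 1 = \left(- \frac{14}{3} + 9 - 6\right) 5 \cdot 1 = \left(- \frac{5}{3}\right) 5 \cdot 1 = \left(- \frac{25}{3}\right) 1 = - \frac{25}{3} \approx -8.3333$)
$h{\left(y,P \right)} = - \frac{25}{3}$
$- 236 \left(h{\left(-1,-5 \right)} - 205\right) = - 236 \left(- \frac{25}{3} - 205\right) = \left(-236\right) \left(- \frac{640}{3}\right) = \frac{151040}{3}$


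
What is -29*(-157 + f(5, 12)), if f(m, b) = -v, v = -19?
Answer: 4002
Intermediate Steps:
f(m, b) = 19 (f(m, b) = -1*(-19) = 19)
-29*(-157 + f(5, 12)) = -29*(-157 + 19) = -29*(-138) = 4002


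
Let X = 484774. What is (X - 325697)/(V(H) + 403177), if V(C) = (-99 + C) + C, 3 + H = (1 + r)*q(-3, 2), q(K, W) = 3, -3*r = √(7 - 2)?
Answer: 32060219503/81235937032 + 159077*√5/81235937032 ≈ 0.39466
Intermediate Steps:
r = -√5/3 (r = -√(7 - 2)/3 = -√5/3 ≈ -0.74536)
H = -√5 (H = -3 + (1 - √5/3)*3 = -3 + (3 - √5) = -√5 ≈ -2.2361)
V(C) = -99 + 2*C
(X - 325697)/(V(H) + 403177) = (484774 - 325697)/((-99 + 2*(-√5)) + 403177) = 159077/((-99 - 2*√5) + 403177) = 159077/(403078 - 2*√5)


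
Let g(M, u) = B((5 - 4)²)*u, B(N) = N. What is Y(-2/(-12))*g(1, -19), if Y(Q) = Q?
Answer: -19/6 ≈ -3.1667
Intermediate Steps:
g(M, u) = u (g(M, u) = (5 - 4)²*u = 1²*u = 1*u = u)
Y(-2/(-12))*g(1, -19) = -2/(-12)*(-19) = -2*(-1/12)*(-19) = (⅙)*(-19) = -19/6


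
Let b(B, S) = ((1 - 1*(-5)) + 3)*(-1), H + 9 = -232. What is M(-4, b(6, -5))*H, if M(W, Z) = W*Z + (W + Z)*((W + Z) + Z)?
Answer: -77602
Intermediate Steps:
H = -241 (H = -9 - 232 = -241)
b(B, S) = -9 (b(B, S) = ((1 + 5) + 3)*(-1) = (6 + 3)*(-1) = 9*(-1) = -9)
M(W, Z) = W*Z + (W + Z)*(W + 2*Z)
M(-4, b(6, -5))*H = ((-4)**2 + 2*(-9)**2 + 4*(-4)*(-9))*(-241) = (16 + 2*81 + 144)*(-241) = (16 + 162 + 144)*(-241) = 322*(-241) = -77602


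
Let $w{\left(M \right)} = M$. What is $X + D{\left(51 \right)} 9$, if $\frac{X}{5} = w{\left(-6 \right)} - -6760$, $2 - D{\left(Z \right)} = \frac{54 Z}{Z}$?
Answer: $33302$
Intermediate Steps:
$D{\left(Z \right)} = -52$ ($D{\left(Z \right)} = 2 - \frac{54 Z}{Z} = 2 - 54 = -52$)
$X = 33770$ ($X = 5 \left(-6 - -6760\right) = 5 \left(-6 + 6760\right) = 5 \cdot 6754 = 33770$)
$X + D{\left(51 \right)} 9 = 33770 - 468 = 33302$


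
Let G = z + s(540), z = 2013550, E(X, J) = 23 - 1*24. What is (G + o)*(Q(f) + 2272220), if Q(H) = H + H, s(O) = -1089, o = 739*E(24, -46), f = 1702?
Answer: 4577922864528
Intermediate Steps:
E(X, J) = -1 (E(X, J) = 23 - 24 = -1)
o = -739 (o = 739*(-1) = -739)
G = 2012461 (G = 2013550 - 1089 = 2012461)
Q(H) = 2*H
(G + o)*(Q(f) + 2272220) = (2012461 - 739)*(2*1702 + 2272220) = 2011722*(3404 + 2272220) = 2011722*2275624 = 4577922864528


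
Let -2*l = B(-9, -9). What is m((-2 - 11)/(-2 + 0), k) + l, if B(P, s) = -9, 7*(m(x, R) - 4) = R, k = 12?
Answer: 143/14 ≈ 10.214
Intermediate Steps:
m(x, R) = 4 + R/7
l = 9/2 (l = -½*(-9) = 9/2 ≈ 4.5000)
m((-2 - 11)/(-2 + 0), k) + l = (4 + (⅐)*12) + 9/2 = (4 + 12/7) + 9/2 = 40/7 + 9/2 = 143/14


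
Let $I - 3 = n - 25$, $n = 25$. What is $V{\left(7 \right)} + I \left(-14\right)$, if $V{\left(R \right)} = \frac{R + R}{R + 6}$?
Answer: $- \frac{532}{13} \approx -40.923$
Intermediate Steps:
$V{\left(R \right)} = \frac{2 R}{6 + R}$
$I = 3$ ($I = 3 + \left(25 - 25\right) = 3 + 0 = 3$)
$V{\left(7 \right)} + I \left(-14\right) = 2 \cdot 7 \frac{1}{6 + 7} + 3 \left(-14\right) = 2 \cdot 7 \cdot \frac{1}{13} - 42 = \frac{14}{13} - 42 = - \frac{532}{13}$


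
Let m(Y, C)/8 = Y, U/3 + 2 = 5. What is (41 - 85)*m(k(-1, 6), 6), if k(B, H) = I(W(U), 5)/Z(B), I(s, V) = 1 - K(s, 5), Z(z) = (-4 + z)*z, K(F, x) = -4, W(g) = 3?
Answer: -352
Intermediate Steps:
U = 9 (U = -6 + 3*5 = -6 + 15 = 9)
Z(z) = z*(-4 + z)
I(s, V) = 5 (I(s, V) = 1 - 1*(-4) = 1 + 4 = 5)
k(B, H) = 5/(B*(-4 + B)) (k(B, H) = 5/((B*(-4 + B))) = 5*(1/(B*(-4 + B))) = 5/(B*(-4 + B)))
m(Y, C) = 8*Y
(41 - 85)*m(k(-1, 6), 6) = (41 - 85)*(8*(5/(-1*(-4 - 1)))) = -352*5*(-1)/(-5) = -352*5*(-1)*(-⅕) = -352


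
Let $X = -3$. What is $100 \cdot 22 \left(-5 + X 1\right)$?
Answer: $-17600$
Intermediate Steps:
$100 \cdot 22 \left(-5 + X 1\right) = 100 \cdot 22 \left(-5 - 3\right) = 2200 \left(-5 - 3\right) = 2200 \left(-8\right) = -17600$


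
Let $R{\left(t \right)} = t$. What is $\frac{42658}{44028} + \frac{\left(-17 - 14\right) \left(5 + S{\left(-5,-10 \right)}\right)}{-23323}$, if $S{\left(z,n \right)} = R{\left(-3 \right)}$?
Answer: $\frac{498821135}{513432522} \approx 0.97154$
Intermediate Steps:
$S{\left(z,n \right)} = -3$
$\frac{42658}{44028} + \frac{\left(-17 - 14\right) \left(5 + S{\left(-5,-10 \right)}\right)}{-23323} = \frac{42658}{44028} + \frac{\left(-17 - 14\right) \left(5 - 3\right)}{-23323} = 42658 \cdot \frac{1}{44028} + \left(-31\right) 2 \left(- \frac{1}{23323}\right) = \frac{21329}{22014} - - \frac{62}{23323} = \frac{21329}{22014} + \frac{62}{23323} = \frac{498821135}{513432522}$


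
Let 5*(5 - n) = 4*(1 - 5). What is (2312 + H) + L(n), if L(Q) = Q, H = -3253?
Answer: -4664/5 ≈ -932.80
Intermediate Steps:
n = 41/5 (n = 5 - 4*(1 - 5)/5 = 5 - 4*(-4)/5 = 5 - ⅕*(-16) = 5 + 16/5 = 41/5 ≈ 8.2000)
(2312 + H) + L(n) = (2312 - 3253) + 41/5 = -941 + 41/5 = -4664/5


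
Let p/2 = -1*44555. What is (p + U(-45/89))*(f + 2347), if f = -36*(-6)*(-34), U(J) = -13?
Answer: 445347631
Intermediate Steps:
p = -89110 (p = 2*(-1*44555) = 2*(-44555) = -89110)
f = -7344 (f = 216*(-34) = -7344)
(p + U(-45/89))*(f + 2347) = (-89110 - 13)*(-7344 + 2347) = -89123*(-4997) = 445347631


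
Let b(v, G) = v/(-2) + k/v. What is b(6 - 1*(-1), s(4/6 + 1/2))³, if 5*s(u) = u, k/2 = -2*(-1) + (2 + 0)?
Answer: -35937/2744 ≈ -13.097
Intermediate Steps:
k = 8 (k = 2*(-2*(-1) + (2 + 0)) = 2*(2 + 2) = 2*4 = 8)
s(u) = u/5
b(v, G) = 8/v - v/2 (b(v, G) = v/(-2) + 8/v = v*(-½) + 8/v = -v/2 + 8/v = 8/v - v/2)
b(6 - 1*(-1), s(4/6 + 1/2))³ = (8/(6 - 1*(-1)) - (6 - 1*(-1))/2)³ = (8/(6 + 1) - (6 + 1)/2)³ = (8/7 - ½*7)³ = (8*(⅐) - 7/2)³ = (8/7 - 7/2)³ = (-33/14)³ = -35937/2744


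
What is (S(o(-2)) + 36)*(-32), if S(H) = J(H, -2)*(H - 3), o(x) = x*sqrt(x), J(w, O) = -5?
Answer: -1632 - 320*I*sqrt(2) ≈ -1632.0 - 452.55*I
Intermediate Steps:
o(x) = x**(3/2)
S(H) = 15 - 5*H (S(H) = -5*(H - 3) = -5*(-3 + H) = 15 - 5*H)
(S(o(-2)) + 36)*(-32) = ((15 - (-10)*I*sqrt(2)) + 36)*(-32) = ((15 + 10*I*sqrt(2)) + 36)*(-32) = (51 + 10*I*sqrt(2))*(-32) = -1632 - 320*I*sqrt(2)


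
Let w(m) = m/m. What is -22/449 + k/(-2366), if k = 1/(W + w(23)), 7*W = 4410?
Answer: -32845261/670332754 ≈ -0.048998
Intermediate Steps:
W = 630 (W = (⅐)*4410 = 630)
w(m) = 1
k = 1/631 (k = 1/(630 + 1) = 1/631 ≈ 0.0015848)
-22/449 + k/(-2366) = -22/449 + (1/631)/(-2366) = -22*1/449 + (1/631)*(-1/2366) = -22/449 - 1/1492946 = -32845261/670332754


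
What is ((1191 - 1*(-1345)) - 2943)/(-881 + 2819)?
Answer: -407/1938 ≈ -0.21001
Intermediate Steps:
((1191 - 1*(-1345)) - 2943)/(-881 + 2819) = ((1191 + 1345) - 2943)/1938 = (2536 - 2943)*(1/1938) = -407*1/1938 = -407/1938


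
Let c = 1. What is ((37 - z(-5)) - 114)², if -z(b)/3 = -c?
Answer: 6400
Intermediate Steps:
z(b) = 3 (z(b) = -(-3) = -3*(-1) = 3)
((37 - z(-5)) - 114)² = ((37 - 1*3) - 114)² = ((37 - 3) - 114)² = (34 - 114)² = (-80)² = 6400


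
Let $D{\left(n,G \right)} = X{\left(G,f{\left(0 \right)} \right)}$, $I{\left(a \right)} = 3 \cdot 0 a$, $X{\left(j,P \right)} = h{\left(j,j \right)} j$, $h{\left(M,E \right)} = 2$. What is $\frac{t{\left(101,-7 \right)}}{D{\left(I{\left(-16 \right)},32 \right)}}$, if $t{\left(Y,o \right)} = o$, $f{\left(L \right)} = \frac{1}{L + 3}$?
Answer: $- \frac{7}{64} \approx -0.10938$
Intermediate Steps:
$f{\left(L \right)} = \frac{1}{3 + L}$
$X{\left(j,P \right)} = 2 j$
$I{\left(a \right)} = 0$ ($I{\left(a \right)} = 0 a = 0$)
$D{\left(n,G \right)} = 2 G$
$\frac{t{\left(101,-7 \right)}}{D{\left(I{\left(-16 \right)},32 \right)}} = - \frac{7}{2 \cdot 32} = - \frac{7}{64}$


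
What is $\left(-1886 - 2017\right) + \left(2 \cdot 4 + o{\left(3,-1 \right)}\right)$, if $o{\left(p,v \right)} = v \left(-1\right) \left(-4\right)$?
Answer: $-3899$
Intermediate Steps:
$o{\left(p,v \right)} = 4 v$ ($o{\left(p,v \right)} = - v \left(-4\right) = 4 v$)
$\left(-1886 - 2017\right) + \left(2 \cdot 4 + o{\left(3,-1 \right)}\right) = \left(-1886 - 2017\right) + \left(2 \cdot 4 + 4 \left(-1\right)\right) = -3903 + \left(8 - 4\right) = -3903 + 4 = -3899$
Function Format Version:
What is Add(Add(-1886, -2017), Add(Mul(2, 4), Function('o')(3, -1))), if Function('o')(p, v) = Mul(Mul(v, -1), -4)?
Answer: -3899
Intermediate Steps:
Function('o')(p, v) = Mul(4, v) (Function('o')(p, v) = Mul(Mul(-1, v), -4) = Mul(4, v))
Add(Add(-1886, -2017), Add(Mul(2, 4), Function('o')(3, -1))) = Add(Add(-1886, -2017), Add(Mul(2, 4), Mul(4, -1))) = Add(-3903, Add(8, -4)) = Add(-3903, 4) = -3899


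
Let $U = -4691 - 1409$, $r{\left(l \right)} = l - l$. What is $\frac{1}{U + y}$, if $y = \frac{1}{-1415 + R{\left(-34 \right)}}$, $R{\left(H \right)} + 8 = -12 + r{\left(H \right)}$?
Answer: $- \frac{1435}{8753501} \approx -0.00016393$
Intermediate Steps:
$r{\left(l \right)} = 0$
$R{\left(H \right)} = -20$ ($R{\left(H \right)} = -8 + \left(-12 + 0\right) = -8 - 12 = -20$)
$U = -6100$
$y = - \frac{1}{1435}$ ($y = \frac{1}{-1415 - 20} = \frac{1}{-1435} = - \frac{1}{1435} \approx -0.00069686$)
$\frac{1}{U + y} = \frac{1}{-6100 - \frac{1}{1435}} = \frac{1}{- \frac{8753501}{1435}} = - \frac{1435}{8753501}$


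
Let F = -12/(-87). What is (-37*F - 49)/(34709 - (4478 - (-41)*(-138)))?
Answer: -523/346927 ≈ -0.0015075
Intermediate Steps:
F = 4/29 (F = -12*(-1/87) = 4/29 ≈ 0.13793)
(-37*F - 49)/(34709 - (4478 - (-41)*(-138))) = (-37*4/29 - 49)/(34709 - (4478 - (-41)*(-138))) = (-148/29 - 49)/(34709 - (4478 - 1*5658)) = -1569/(29*(34709 - (4478 - 5658))) = -1569/(29*(34709 - 1*(-1180))) = -1569/(29*(34709 + 1180)) = -1569/29/35889 = -1569/29*1/35889 = -523/346927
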